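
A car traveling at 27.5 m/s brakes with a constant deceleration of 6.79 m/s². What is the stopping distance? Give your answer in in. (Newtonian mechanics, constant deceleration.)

d = v₀² / (2a) = 27.5² / (2 × 6.79) = 756.25 / 13.58 = 55.6885 m
d = 55.6885 m / 0.0254 = 2192 in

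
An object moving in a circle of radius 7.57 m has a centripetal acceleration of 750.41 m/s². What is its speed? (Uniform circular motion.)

v = √(a_c × r) = √(750.41 × 7.57) = 75.37 m/s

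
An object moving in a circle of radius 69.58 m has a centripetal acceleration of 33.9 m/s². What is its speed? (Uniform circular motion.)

v = √(a_c × r) = √(33.9 × 69.58) = 48.57 m/s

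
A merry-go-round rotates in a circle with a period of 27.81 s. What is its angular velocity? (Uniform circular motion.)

ω = 2π/T = 2π/27.81 = 0.2259 rad/s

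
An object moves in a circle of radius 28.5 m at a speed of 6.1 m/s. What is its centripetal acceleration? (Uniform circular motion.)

a_c = v²/r = 6.1²/28.5 = 37.21/28.5 = 1.31 m/s²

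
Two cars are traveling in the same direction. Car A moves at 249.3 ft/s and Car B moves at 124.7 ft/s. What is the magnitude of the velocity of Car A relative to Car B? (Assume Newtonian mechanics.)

v_rel = |v_A - v_B| = |249.3 - 124.7| = 124.6 ft/s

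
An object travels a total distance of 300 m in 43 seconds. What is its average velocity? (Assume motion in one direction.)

v_avg = Δd / Δt = 300 / 43 = 6.98 m/s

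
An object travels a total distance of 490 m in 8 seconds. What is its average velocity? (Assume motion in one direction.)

v_avg = Δd / Δt = 490 / 8 = 61.25 m/s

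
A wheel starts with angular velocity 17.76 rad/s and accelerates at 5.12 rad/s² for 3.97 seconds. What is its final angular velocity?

ω = ω₀ + αt = 17.76 + 5.12 × 3.97 = 38.09 rad/s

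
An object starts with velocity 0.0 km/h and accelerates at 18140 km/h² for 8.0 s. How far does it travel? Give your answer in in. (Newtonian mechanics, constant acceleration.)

v₀ = 0.0 km/h × 0.2777777777777778 = 0.0 m/s
a = 18140 km/h² × 7.716049382716049e-05 = 1.39969 m/s²
d = v₀ × t + ½ × a × t² = 0.0 × 8.0 + 0.5 × 1.39969 × 8.0² = 44.7901 m
d = 44.7901 m / 0.0254 = 1763 in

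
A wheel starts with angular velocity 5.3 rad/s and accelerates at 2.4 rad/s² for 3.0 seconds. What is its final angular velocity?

ω = ω₀ + αt = 5.3 + 2.4 × 3.0 = 12.5 rad/s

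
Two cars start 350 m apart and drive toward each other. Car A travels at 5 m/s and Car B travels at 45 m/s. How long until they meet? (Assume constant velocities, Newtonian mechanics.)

Combined speed: v_combined = 5 + 45 = 50 m/s
Time to meet: t = d/v_combined = 350/50 = 7.0 s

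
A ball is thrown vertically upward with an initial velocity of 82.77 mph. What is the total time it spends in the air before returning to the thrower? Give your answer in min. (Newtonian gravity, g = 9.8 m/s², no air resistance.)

v₀ = 82.77 mph × 0.44704 = 37.0015 m/s
t_total = 2 × v₀ / g = 2 × 37.0015 / 9.8 = 7.55133 s
t_total = 7.55133 s / 60.0 = 0.1259 min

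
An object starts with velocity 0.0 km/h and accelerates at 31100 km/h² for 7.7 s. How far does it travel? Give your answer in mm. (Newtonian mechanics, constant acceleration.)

v₀ = 0.0 km/h × 0.2777777777777778 = 0.0 m/s
a = 31100 km/h² × 7.716049382716049e-05 = 2.39969 m/s²
d = v₀ × t + ½ × a × t² = 0.0 × 7.7 + 0.5 × 2.39969 × 7.7² = 71.1388 m
d = 71.1388 m / 0.001 = 71140 mm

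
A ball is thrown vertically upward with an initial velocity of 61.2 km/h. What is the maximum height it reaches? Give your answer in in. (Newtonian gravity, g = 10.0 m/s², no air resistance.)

v₀ = 61.2 km/h × 0.2777777777777778 = 17.0 m/s
h_max = v₀² / (2g) = 17.0² / (2 × 10.0) = 289.0 / 20.0 = 14.45 m
h_max = 14.45 m / 0.0254 = 568.9 in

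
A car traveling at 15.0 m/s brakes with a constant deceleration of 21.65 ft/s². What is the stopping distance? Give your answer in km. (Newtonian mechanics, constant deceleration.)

a = 21.65 ft/s² × 0.3048 = 6.59892 m/s²
d = v₀² / (2a) = 15.0² / (2 × 6.59892) = 225.0 / 13.1978 = 17.0483 m
d = 17.0483 m / 1000.0 = 0.01705 km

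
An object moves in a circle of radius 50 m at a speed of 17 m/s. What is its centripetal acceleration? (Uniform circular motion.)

a_c = v²/r = 17²/50 = 289/50 = 5.78 m/s²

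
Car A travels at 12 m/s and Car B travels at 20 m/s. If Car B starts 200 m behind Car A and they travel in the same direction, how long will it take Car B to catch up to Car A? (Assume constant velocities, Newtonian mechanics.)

Relative speed: v_rel = 20 - 12 = 8 m/s
Time to catch: t = d₀/v_rel = 200/8 = 25.0 s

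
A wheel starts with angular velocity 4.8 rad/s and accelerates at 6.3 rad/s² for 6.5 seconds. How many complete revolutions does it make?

θ = ω₀t + ½αt² = 4.8×6.5 + ½×6.3×6.5² = 164.2875 rad
Total revolutions = θ/(2π) = 164.2875/(2π) = 26.15
Complete revolutions = ⌊26.15⌋ = 26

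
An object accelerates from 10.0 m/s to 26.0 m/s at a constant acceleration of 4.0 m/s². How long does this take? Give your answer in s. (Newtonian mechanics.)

t = (v - v₀) / a = (26.0 - 10.0) / 4.0 = 4.0 s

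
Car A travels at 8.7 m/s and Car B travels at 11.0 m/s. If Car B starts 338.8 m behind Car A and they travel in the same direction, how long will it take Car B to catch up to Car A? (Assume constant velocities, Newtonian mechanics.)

Relative speed: v_rel = 11.0 - 8.7 = 2.3 m/s
Time to catch: t = d₀/v_rel = 338.8/2.3 = 147.3 s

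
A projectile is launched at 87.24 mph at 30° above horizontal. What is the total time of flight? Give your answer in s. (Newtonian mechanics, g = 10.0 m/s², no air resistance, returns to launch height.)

v₀ = 87.24 mph × 0.44704 = 38.9998 m/s
T = 2 × v₀ × sin(θ) / g = 2 × 38.9998 × sin(30°) / 10.0 = 2 × 38.9998 × 0.5 / 10.0 = 3.9 s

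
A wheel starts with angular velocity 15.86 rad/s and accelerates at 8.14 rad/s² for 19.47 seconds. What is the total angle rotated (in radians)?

θ = ω₀t + ½αt² = 15.86×19.47 + ½×8.14×19.47² = 1851.65 rad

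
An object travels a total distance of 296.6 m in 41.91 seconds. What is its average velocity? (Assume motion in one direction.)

v_avg = Δd / Δt = 296.6 / 41.91 = 7.08 m/s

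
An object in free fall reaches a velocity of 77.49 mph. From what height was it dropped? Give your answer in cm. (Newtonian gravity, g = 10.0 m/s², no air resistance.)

v = 77.49 mph × 0.44704 = 34.6411 m/s
h = v² / (2g) = 34.6411² / (2 × 10.0) = 60.0003 m
h = 60.0003 m / 0.01 = 6000 cm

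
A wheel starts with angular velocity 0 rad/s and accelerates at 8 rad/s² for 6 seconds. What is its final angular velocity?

ω = ω₀ + αt = 0 + 8 × 6 = 48 rad/s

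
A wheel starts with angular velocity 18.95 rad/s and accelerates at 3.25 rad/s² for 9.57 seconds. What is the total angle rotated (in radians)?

θ = ω₀t + ½αt² = 18.95×9.57 + ½×3.25×9.57² = 330.18 rad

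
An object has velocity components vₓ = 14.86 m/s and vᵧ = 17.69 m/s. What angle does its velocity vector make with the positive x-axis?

θ = arctan(vᵧ/vₓ) = arctan(17.69/14.86) = 49.97°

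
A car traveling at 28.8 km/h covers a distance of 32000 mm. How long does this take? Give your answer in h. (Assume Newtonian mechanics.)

d = 32000 mm × 0.001 = 32.0 m
v = 28.8 km/h × 0.2777777777777778 = 8.0 m/s
t = d / v = 32.0 / 8.0 = 4.0 s
t = 4.0 s / 3600.0 = 0.001111 h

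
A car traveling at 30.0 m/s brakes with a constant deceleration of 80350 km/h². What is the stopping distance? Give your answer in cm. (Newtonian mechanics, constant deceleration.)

a = 80350 km/h² × 7.716049382716049e-05 = 6.19985 m/s²
d = v₀² / (2a) = 30.0² / (2 × 6.19985) = 900.0 / 12.3997 = 72.5824 m
d = 72.5824 m / 0.01 = 7258 cm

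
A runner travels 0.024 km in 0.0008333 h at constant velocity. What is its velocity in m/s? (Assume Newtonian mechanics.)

d = 0.024 km × 1000.0 = 24.0 m
t = 0.0008333 h × 3600.0 = 2.99988 s
v = d / t = 24.0 / 2.99988 = 8.0 m/s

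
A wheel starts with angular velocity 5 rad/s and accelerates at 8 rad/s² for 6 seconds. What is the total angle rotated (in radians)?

θ = ω₀t + ½αt² = 5×6 + ½×8×6² = 174.0 rad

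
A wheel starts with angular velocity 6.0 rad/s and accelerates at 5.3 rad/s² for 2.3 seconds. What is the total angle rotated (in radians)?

θ = ω₀t + ½αt² = 6.0×2.3 + ½×5.3×2.3² = 27.82 rad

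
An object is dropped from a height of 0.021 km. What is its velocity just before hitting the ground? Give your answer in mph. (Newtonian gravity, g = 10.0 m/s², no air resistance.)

h = 0.021 km × 1000.0 = 21.0 m
v = √(2gh) = √(2 × 10.0 × 21.0) = 20.4939 m/s
v = 20.4939 m/s / 0.44704 = 45.84 mph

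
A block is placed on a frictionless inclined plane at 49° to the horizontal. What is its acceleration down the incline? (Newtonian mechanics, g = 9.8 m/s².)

a = g sin(θ) = 9.8 × sin(49°) = 9.8 × 0.7547 = 7.4 m/s²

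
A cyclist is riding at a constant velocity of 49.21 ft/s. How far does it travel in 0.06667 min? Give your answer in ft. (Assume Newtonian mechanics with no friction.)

v = 49.21 ft/s × 0.3048 = 14.9992 m/s
t = 0.06667 min × 60.0 = 4.0002 s
d = v × t = 14.9992 × 4.0002 = 59.9998 m
d = 59.9998 m / 0.3048 = 196.8 ft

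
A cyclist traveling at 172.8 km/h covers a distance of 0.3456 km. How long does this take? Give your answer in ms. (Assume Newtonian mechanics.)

d = 0.3456 km × 1000.0 = 345.6 m
v = 172.8 km/h × 0.2777777777777778 = 48.0 m/s
t = d / v = 345.6 / 48.0 = 7.2 s
t = 7.2 s / 0.001 = 7200 ms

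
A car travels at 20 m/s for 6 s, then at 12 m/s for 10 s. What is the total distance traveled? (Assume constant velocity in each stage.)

d₁ = v₁t₁ = 20 × 6 = 120 m
d₂ = v₂t₂ = 12 × 10 = 120 m
d_total = 120 + 120 = 240 m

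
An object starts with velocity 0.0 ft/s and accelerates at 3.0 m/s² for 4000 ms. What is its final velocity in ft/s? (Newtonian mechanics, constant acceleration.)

v₀ = 0.0 ft/s × 0.3048 = 0.0 m/s
t = 4000 ms × 0.001 = 4.0 s
v = v₀ + a × t = 0.0 + 3.0 × 4.0 = 12.0 m/s
v = 12.0 m/s / 0.3048 = 39.37 ft/s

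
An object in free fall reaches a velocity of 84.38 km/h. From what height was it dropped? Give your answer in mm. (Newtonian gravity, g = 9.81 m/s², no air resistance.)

v = 84.38 km/h × 0.2777777777777778 = 23.4389 m/s
h = v² / (2g) = 23.4389² / (2 × 9.81) = 28.0011 m
h = 28.0011 m / 0.001 = 28000 mm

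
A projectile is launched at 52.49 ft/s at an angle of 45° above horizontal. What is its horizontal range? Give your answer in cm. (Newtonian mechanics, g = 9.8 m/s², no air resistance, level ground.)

v₀ = 52.49 ft/s × 0.3048 = 15.999 m/s
R = v₀² × sin(2θ) / g = 15.999² × sin(2 × 45°) / 9.8 = 255.968 × 1.0 / 9.8 = 26.1192 m
R = 26.1192 m / 0.01 = 2612 cm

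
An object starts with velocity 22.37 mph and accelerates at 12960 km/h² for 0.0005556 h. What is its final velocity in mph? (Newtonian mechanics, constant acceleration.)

v₀ = 22.37 mph × 0.44704 = 10.0003 m/s
a = 12960 km/h² × 7.716049382716049e-05 = 1.0 m/s²
t = 0.0005556 h × 3600.0 = 2.00016 s
v = v₀ + a × t = 10.0003 + 1.0 × 2.00016 = 12.0005 m/s
v = 12.0005 m/s / 0.44704 = 26.84 mph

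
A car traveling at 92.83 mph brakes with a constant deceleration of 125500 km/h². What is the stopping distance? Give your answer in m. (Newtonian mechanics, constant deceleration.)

v₀ = 92.83 mph × 0.44704 = 41.4987 m/s
a = 125500 km/h² × 7.716049382716049e-05 = 9.68364 m/s²
d = v₀² / (2a) = 41.4987² / (2 × 9.68364) = 1722.14 / 19.3673 = 88.92 m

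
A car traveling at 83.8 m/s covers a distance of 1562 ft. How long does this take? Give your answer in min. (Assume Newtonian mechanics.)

d = 1562 ft × 0.3048 = 476.098 m
t = d / v = 476.098 / 83.8 = 5.68136 s
t = 5.68136 s / 60.0 = 0.09469 min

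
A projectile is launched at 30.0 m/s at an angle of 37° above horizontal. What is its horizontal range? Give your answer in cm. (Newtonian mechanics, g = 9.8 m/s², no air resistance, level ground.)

R = v₀² × sin(2θ) / g = 30.0² × sin(2 × 37°) / 9.8 = 900.0 × 0.961262 / 9.8 = 88.2792 m
R = 88.2792 m / 0.01 = 8828 cm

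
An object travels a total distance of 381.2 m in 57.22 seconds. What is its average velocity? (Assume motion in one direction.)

v_avg = Δd / Δt = 381.2 / 57.22 = 6.66 m/s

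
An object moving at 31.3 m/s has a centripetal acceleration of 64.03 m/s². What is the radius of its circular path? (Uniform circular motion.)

r = v²/a_c = 31.3²/64.03 = 15.3 m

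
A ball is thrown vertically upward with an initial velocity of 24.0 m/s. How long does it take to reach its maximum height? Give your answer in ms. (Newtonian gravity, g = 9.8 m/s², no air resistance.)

t_up = v₀ / g = 24.0 / 9.8 = 2.44898 s
t_up = 2.44898 s / 0.001 = 2449 ms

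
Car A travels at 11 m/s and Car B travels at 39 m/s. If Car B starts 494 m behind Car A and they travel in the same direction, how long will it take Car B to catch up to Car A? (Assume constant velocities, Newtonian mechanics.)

Relative speed: v_rel = 39 - 11 = 28 m/s
Time to catch: t = d₀/v_rel = 494/28 = 17.64 s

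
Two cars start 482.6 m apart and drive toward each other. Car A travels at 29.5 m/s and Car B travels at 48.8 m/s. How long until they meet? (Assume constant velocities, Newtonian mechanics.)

Combined speed: v_combined = 29.5 + 48.8 = 78.3 m/s
Time to meet: t = d/v_combined = 482.6/78.3 = 6.16 s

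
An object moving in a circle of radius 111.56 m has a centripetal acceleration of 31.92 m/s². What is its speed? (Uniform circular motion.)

v = √(a_c × r) = √(31.92 × 111.56) = 59.67 m/s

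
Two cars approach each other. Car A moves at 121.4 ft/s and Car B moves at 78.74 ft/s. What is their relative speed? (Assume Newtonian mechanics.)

v_rel = v_A + v_B = 121.4 + 78.74 = 200.14 ft/s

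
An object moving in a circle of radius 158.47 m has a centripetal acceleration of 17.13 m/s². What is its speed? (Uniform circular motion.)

v = √(a_c × r) = √(17.13 × 158.47) = 52.1 m/s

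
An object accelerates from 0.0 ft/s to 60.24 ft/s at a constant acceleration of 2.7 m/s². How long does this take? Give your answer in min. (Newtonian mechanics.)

v₀ = 0.0 ft/s × 0.3048 = 0.0 m/s
v = 60.24 ft/s × 0.3048 = 18.3612 m/s
t = (v - v₀) / a = (18.3612 - 0.0) / 2.7 = 6.80044 s
t = 6.80044 s / 60.0 = 0.1133 min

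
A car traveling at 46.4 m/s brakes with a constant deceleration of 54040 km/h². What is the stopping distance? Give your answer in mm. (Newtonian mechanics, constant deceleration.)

a = 54040 km/h² × 7.716049382716049e-05 = 4.16975 m/s²
d = v₀² / (2a) = 46.4² / (2 × 4.16975) = 2152.96 / 8.3395 = 258.164 m
d = 258.164 m / 0.001 = 258200 mm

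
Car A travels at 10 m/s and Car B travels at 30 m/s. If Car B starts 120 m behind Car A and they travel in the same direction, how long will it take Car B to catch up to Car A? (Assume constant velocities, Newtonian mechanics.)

Relative speed: v_rel = 30 - 10 = 20 m/s
Time to catch: t = d₀/v_rel = 120/20 = 6.0 s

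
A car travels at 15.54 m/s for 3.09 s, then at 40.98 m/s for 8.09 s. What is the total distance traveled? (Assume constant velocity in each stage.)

d₁ = v₁t₁ = 15.54 × 3.09 = 48.0186 m
d₂ = v₂t₂ = 40.98 × 8.09 = 331.5282 m
d_total = 48.0186 + 331.5282 = 379.55 m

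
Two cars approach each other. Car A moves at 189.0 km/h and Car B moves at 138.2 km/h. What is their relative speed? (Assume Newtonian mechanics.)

v_rel = v_A + v_B = 189.0 + 138.2 = 327.2 km/h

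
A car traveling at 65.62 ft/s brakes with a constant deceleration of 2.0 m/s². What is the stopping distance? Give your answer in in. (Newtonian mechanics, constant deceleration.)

v₀ = 65.62 ft/s × 0.3048 = 20.001 m/s
d = v₀² / (2a) = 20.001² / (2 × 2.0) = 400.04 / 4.0 = 100.01 m
d = 100.01 m / 0.0254 = 3937 in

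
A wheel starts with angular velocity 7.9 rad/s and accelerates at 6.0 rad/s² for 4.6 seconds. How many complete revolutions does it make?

θ = ω₀t + ½αt² = 7.9×4.6 + ½×6.0×4.6² = 99.82 rad
Total revolutions = θ/(2π) = 99.82/(2π) = 15.89
Complete revolutions = ⌊15.89⌋ = 15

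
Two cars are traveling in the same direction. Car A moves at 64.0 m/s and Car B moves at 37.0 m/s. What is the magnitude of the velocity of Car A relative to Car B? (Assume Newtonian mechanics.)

v_rel = |v_A - v_B| = |64.0 - 37.0| = 27.0 m/s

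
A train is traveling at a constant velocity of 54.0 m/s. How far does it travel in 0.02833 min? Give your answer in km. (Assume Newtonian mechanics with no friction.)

t = 0.02833 min × 60.0 = 1.6998 s
d = v × t = 54.0 × 1.6998 = 91.7892 m
d = 91.7892 m / 1000.0 = 0.09179 km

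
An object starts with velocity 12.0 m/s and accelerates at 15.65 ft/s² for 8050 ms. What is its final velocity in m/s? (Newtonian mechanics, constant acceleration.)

a = 15.65 ft/s² × 0.3048 = 4.77012 m/s²
t = 8050 ms × 0.001 = 8.05 s
v = v₀ + a × t = 12.0 + 4.77012 × 8.05 = 50.4 m/s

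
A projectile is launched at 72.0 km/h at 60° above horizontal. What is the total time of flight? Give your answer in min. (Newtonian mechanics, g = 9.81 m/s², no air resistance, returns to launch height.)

v₀ = 72.0 km/h × 0.2777777777777778 = 20.0 m/s
T = 2 × v₀ × sin(θ) / g = 2 × 20.0 × sin(60°) / 9.81 = 2 × 20.0 × 0.866025 / 9.81 = 3.53119 s
T = 3.53119 s / 60.0 = 0.05885 min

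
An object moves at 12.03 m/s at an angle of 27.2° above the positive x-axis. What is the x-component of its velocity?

vₓ = v cos(θ) = 12.03 × cos(27.2°) = 10.7 m/s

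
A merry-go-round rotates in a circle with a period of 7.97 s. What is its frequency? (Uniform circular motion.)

f = 1/T = 1/7.97 = 0.1255 Hz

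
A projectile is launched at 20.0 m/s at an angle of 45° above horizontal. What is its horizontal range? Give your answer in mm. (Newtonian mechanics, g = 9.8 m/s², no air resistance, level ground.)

R = v₀² × sin(2θ) / g = 20.0² × sin(2 × 45°) / 9.8 = 400.0 × 1.0 / 9.8 = 40.8163 m
R = 40.8163 m / 0.001 = 40820 mm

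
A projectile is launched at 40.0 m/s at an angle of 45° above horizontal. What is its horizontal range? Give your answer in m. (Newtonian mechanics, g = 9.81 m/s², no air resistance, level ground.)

R = v₀² × sin(2θ) / g = 40.0² × sin(2 × 45°) / 9.81 = 1600.0 × 1.0 / 9.81 = 163.1 m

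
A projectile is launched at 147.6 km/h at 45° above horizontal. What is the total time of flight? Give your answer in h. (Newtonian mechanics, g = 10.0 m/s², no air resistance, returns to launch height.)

v₀ = 147.6 km/h × 0.2777777777777778 = 41.0 m/s
T = 2 × v₀ × sin(θ) / g = 2 × 41.0 × sin(45°) / 10.0 = 2 × 41.0 × 0.707107 / 10.0 = 5.79828 s
T = 5.79828 s / 3600.0 = 0.001611 h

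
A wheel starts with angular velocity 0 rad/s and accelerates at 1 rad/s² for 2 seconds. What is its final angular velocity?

ω = ω₀ + αt = 0 + 1 × 2 = 2 rad/s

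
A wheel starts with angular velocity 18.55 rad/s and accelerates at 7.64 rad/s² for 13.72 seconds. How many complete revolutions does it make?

θ = ω₀t + ½αt² = 18.55×13.72 + ½×7.64×13.72² = 973.576688 rad
Total revolutions = θ/(2π) = 973.576688/(2π) = 154.95
Complete revolutions = ⌊154.95⌋ = 154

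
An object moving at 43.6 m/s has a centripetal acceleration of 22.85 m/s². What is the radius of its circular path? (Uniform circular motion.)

r = v²/a_c = 43.6²/22.85 = 83.19 m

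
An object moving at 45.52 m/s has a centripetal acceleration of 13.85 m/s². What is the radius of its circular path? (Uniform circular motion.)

r = v²/a_c = 45.52²/13.85 = 149.61 m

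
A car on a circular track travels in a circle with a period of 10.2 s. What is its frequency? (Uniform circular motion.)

f = 1/T = 1/10.2 = 0.098 Hz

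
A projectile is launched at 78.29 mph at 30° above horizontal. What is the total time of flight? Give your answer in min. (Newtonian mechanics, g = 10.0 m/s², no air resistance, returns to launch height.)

v₀ = 78.29 mph × 0.44704 = 34.9988 m/s
T = 2 × v₀ × sin(θ) / g = 2 × 34.9988 × sin(30°) / 10.0 = 2 × 34.9988 × 0.5 / 10.0 = 3.49988 s
T = 3.49988 s / 60.0 = 0.05833 min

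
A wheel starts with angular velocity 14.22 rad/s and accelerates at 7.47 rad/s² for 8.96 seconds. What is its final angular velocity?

ω = ω₀ + αt = 14.22 + 7.47 × 8.96 = 81.15 rad/s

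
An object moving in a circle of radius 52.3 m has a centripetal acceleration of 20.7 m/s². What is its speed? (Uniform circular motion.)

v = √(a_c × r) = √(20.7 × 52.3) = 32.9 m/s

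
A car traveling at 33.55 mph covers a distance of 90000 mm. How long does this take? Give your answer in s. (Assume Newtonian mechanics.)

d = 90000 mm × 0.001 = 90.0 m
v = 33.55 mph × 0.44704 = 14.9982 m/s
t = d / v = 90.0 / 14.9982 = 6.001 s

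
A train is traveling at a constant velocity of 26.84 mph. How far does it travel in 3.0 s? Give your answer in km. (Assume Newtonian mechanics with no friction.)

v = 26.84 mph × 0.44704 = 11.9986 m/s
d = v × t = 11.9986 × 3.0 = 35.9958 m
d = 35.9958 m / 1000.0 = 0.036 km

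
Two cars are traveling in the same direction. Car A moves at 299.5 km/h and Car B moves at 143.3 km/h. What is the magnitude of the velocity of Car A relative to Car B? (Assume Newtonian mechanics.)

v_rel = |v_A - v_B| = |299.5 - 143.3| = 156.2 km/h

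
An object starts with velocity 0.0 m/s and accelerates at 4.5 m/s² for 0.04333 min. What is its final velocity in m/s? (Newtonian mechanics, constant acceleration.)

t = 0.04333 min × 60.0 = 2.5998 s
v = v₀ + a × t = 0.0 + 4.5 × 2.5998 = 11.7 m/s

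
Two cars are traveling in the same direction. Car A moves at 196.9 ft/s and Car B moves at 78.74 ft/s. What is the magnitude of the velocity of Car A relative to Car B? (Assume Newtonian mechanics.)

v_rel = |v_A - v_B| = |196.9 - 78.74| = 118.16 ft/s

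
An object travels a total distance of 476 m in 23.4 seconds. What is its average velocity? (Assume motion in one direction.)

v_avg = Δd / Δt = 476 / 23.4 = 20.34 m/s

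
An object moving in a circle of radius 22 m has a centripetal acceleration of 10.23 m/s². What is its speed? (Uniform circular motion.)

v = √(a_c × r) = √(10.23 × 22) = 15.0 m/s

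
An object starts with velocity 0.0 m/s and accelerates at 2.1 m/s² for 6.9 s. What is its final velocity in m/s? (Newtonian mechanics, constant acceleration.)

v = v₀ + a × t = 0.0 + 2.1 × 6.9 = 14.49 m/s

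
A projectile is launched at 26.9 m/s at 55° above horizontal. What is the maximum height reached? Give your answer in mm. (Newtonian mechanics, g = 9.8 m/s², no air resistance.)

H = v₀² × sin²(θ) / (2g) = 26.9² × sin(55°)² / (2 × 9.8) = 723.61 × 0.67101 / 19.6 = 24.7729 m
H = 24.7729 m / 0.001 = 24770 mm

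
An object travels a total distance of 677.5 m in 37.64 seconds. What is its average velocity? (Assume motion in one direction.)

v_avg = Δd / Δt = 677.5 / 37.64 = 18.0 m/s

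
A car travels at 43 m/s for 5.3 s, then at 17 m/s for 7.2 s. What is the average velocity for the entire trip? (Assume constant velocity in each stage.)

d₁ = v₁t₁ = 43 × 5.3 = 227.9 m
d₂ = v₂t₂ = 17 × 7.2 = 122.4 m
d_total = 350.3 m, t_total = 12.5 s
v_avg = d_total/t_total = 350.3/12.5 = 28.02 m/s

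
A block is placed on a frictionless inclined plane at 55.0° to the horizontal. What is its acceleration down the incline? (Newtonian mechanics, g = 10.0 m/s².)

a = g sin(θ) = 10.0 × sin(55.0°) = 10.0 × 0.8192 = 8.19 m/s²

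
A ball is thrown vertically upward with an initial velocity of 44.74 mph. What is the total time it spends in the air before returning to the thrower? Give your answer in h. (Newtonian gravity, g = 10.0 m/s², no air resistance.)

v₀ = 44.74 mph × 0.44704 = 20.0006 m/s
t_total = 2 × v₀ / g = 2 × 20.0006 / 10.0 = 4.00012 s
t_total = 4.00012 s / 3600.0 = 0.001111 h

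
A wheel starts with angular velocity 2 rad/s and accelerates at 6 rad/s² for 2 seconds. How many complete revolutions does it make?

θ = ω₀t + ½αt² = 2×2 + ½×6×2² = 16.0 rad
Total revolutions = θ/(2π) = 16.0/(2π) = 2.55
Complete revolutions = ⌊2.55⌋ = 2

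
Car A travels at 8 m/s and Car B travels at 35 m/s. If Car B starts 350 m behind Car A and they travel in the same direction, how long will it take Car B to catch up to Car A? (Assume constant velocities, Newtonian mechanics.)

Relative speed: v_rel = 35 - 8 = 27 m/s
Time to catch: t = d₀/v_rel = 350/27 = 12.96 s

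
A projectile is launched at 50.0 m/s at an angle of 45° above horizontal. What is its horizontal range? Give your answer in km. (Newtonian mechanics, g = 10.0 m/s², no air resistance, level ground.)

R = v₀² × sin(2θ) / g = 50.0² × sin(2 × 45°) / 10.0 = 2500.0 × 1.0 / 10.0 = 250.0 m
R = 250.0 m / 1000.0 = 0.25 km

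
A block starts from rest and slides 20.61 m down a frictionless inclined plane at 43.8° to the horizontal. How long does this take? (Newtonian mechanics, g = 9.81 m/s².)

a = g sin(θ) = 9.81 × sin(43.8°) = 6.7899 m/s²
t = √(2d/a) = √(2 × 20.61 / 6.7899) = 2.46 s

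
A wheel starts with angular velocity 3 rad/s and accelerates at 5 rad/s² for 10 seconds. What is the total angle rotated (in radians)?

θ = ω₀t + ½αt² = 3×10 + ½×5×10² = 280.0 rad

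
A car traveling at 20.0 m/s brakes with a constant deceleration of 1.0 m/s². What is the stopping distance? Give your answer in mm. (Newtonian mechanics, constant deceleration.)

d = v₀² / (2a) = 20.0² / (2 × 1.0) = 400.0 / 2.0 = 200.0 m
d = 200.0 m / 0.001 = 200000 mm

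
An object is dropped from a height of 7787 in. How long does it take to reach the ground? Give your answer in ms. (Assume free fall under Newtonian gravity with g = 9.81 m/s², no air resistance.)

h = 7787 in × 0.0254 = 197.79 m
t = √(2h/g) = √(2 × 197.79 / 9.81) = 6.35013 s
t = 6.35013 s / 0.001 = 6350 ms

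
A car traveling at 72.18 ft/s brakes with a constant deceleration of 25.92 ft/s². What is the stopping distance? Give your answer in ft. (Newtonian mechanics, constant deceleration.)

v₀ = 72.18 ft/s × 0.3048 = 22.0005 m/s
a = 25.92 ft/s² × 0.3048 = 7.90042 m/s²
d = v₀² / (2a) = 22.0005² / (2 × 7.90042) = 484.022 / 15.8008 = 30.6328 m
d = 30.6328 m / 0.3048 = 100.5 ft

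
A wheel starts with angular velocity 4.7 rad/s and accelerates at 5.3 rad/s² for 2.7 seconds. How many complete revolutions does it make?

θ = ω₀t + ½αt² = 4.7×2.7 + ½×5.3×2.7² = 32.0085 rad
Total revolutions = θ/(2π) = 32.0085/(2π) = 5.09
Complete revolutions = ⌊5.09⌋ = 5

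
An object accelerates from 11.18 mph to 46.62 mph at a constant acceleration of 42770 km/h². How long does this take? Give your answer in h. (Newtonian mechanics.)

v₀ = 11.18 mph × 0.44704 = 4.99791 m/s
v = 46.62 mph × 0.44704 = 20.841 m/s
a = 42770 km/h² × 7.716049382716049e-05 = 3.30015 m/s²
t = (v - v₀) / a = (20.841 - 4.99791) / 3.30015 = 4.80072 s
t = 4.80072 s / 3600.0 = 0.001334 h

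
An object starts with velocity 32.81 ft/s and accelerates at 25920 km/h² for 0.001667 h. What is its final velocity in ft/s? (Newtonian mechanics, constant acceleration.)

v₀ = 32.81 ft/s × 0.3048 = 10.0005 m/s
a = 25920 km/h² × 7.716049382716049e-05 = 2.0 m/s²
t = 0.001667 h × 3600.0 = 6.0012 s
v = v₀ + a × t = 10.0005 + 2.0 × 6.0012 = 22.0029 m/s
v = 22.0029 m/s / 0.3048 = 72.19 ft/s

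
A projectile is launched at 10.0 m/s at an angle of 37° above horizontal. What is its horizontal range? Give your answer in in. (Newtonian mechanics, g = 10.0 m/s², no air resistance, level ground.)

R = v₀² × sin(2θ) / g = 10.0² × sin(2 × 37°) / 10.0 = 100.0 × 0.961262 / 10.0 = 9.61262 m
R = 9.61262 m / 0.0254 = 378.4 in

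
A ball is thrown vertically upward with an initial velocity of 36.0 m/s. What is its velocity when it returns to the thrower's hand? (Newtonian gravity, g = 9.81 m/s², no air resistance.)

By conservation of energy (no air resistance), the ball returns to the throw height with the same speed as launch, but directed downward.
|v_ground| = v₀ = 36.0 m/s
v_ground = 36.0 m/s (downward)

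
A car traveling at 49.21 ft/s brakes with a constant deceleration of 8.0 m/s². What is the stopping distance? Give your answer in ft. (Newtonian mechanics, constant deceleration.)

v₀ = 49.21 ft/s × 0.3048 = 14.9992 m/s
d = v₀² / (2a) = 14.9992² / (2 × 8.0) = 224.976 / 16.0 = 14.061 m
d = 14.061 m / 0.3048 = 46.13 ft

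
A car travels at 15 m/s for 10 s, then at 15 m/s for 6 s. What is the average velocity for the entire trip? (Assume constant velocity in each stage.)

d₁ = v₁t₁ = 15 × 10 = 150 m
d₂ = v₂t₂ = 15 × 6 = 90 m
d_total = 240 m, t_total = 16 s
v_avg = d_total/t_total = 240/16 = 15.0 m/s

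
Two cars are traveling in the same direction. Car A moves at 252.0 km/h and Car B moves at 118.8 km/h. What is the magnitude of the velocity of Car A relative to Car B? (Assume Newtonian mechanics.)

v_rel = |v_A - v_B| = |252.0 - 118.8| = 133.2 km/h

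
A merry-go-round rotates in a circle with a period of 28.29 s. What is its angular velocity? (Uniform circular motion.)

ω = 2π/T = 2π/28.29 = 0.2221 rad/s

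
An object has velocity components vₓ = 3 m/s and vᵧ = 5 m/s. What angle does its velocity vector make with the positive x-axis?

θ = arctan(vᵧ/vₓ) = arctan(5/3) = 59.04°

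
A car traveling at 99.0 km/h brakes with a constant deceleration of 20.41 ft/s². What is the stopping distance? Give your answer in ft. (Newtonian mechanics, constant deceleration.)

v₀ = 99.0 km/h × 0.2777777777777778 = 27.5 m/s
a = 20.41 ft/s² × 0.3048 = 6.22097 m/s²
d = v₀² / (2a) = 27.5² / (2 × 6.22097) = 756.25 / 12.4419 = 60.7825 m
d = 60.7825 m / 0.3048 = 199.4 ft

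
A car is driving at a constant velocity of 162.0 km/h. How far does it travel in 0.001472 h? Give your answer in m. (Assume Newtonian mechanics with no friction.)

v = 162.0 km/h × 0.2777777777777778 = 45.0 m/s
t = 0.001472 h × 3600.0 = 5.2992 s
d = v × t = 45.0 × 5.2992 = 238.5 m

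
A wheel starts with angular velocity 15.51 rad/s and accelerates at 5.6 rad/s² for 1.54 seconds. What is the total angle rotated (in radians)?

θ = ω₀t + ½αt² = 15.51×1.54 + ½×5.6×1.54² = 30.53 rad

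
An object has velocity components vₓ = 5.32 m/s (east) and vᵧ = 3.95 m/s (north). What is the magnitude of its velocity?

|v| = √(vₓ² + vᵧ²) = √(5.32² + 3.95²) = √(43.9049) = 6.63 m/s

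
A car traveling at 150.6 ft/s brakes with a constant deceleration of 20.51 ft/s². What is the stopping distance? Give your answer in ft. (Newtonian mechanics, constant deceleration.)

v₀ = 150.6 ft/s × 0.3048 = 45.9029 m/s
a = 20.51 ft/s² × 0.3048 = 6.25145 m/s²
d = v₀² / (2a) = 45.9029² / (2 × 6.25145) = 2107.08 / 12.5029 = 168.527 m
d = 168.527 m / 0.3048 = 552.9 ft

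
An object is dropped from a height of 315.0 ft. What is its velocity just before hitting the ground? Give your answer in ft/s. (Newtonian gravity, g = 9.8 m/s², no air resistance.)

h = 315.0 ft × 0.3048 = 96.012 m
v = √(2gh) = √(2 × 9.8 × 96.012) = 43.3801 m/s
v = 43.3801 m/s / 0.3048 = 142.3 ft/s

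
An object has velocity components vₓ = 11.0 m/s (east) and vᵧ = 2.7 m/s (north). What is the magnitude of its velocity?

|v| = √(vₓ² + vᵧ²) = √(11.0² + 2.7²) = √(128.29) = 11.33 m/s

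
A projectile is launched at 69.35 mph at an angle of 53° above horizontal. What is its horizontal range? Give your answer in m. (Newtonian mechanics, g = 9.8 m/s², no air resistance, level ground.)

v₀ = 69.35 mph × 0.44704 = 31.0022 m/s
R = v₀² × sin(2θ) / g = 31.0022² × sin(2 × 53°) / 9.8 = 961.136 × 0.961262 / 9.8 = 94.28 m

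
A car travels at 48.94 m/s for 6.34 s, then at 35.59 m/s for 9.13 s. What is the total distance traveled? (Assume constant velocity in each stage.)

d₁ = v₁t₁ = 48.94 × 6.34 = 310.2796 m
d₂ = v₂t₂ = 35.59 × 9.13 = 324.9367 m
d_total = 310.2796 + 324.9367 = 635.22 m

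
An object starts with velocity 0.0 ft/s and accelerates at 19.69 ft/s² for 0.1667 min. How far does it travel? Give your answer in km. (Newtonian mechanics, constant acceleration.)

v₀ = 0.0 ft/s × 0.3048 = 0.0 m/s
a = 19.69 ft/s² × 0.3048 = 6.00151 m/s²
t = 0.1667 min × 60.0 = 10.002 s
d = v₀ × t + ½ × a × t² = 0.0 × 10.002 + 0.5 × 6.00151 × 10.002² = 300.196 m
d = 300.196 m / 1000.0 = 0.3002 km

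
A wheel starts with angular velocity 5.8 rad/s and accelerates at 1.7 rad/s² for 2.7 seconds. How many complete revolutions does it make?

θ = ω₀t + ½αt² = 5.8×2.7 + ½×1.7×2.7² = 21.8565 rad
Total revolutions = θ/(2π) = 21.8565/(2π) = 3.48
Complete revolutions = ⌊3.48⌋ = 3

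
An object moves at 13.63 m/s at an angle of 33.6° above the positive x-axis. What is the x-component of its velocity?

vₓ = v cos(θ) = 13.63 × cos(33.6°) = 11.35 m/s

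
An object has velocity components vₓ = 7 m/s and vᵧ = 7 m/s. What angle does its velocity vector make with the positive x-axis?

θ = arctan(vᵧ/vₓ) = arctan(7/7) = 45.0°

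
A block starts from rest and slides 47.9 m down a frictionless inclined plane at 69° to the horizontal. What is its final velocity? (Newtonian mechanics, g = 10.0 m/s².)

a = g sin(θ) = 10.0 × sin(69°) = 9.3358 m/s²
v = √(2ad) = √(2 × 9.3358 × 47.9) = 29.91 m/s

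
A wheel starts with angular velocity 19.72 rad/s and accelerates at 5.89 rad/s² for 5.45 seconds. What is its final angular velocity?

ω = ω₀ + αt = 19.72 + 5.89 × 5.45 = 51.82 rad/s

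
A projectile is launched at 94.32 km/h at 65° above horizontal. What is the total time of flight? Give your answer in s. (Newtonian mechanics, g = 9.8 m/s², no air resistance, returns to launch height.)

v₀ = 94.32 km/h × 0.2777777777777778 = 26.2 m/s
T = 2 × v₀ × sin(θ) / g = 2 × 26.2 × sin(65°) / 9.8 = 2 × 26.2 × 0.906308 / 9.8 = 4.846 s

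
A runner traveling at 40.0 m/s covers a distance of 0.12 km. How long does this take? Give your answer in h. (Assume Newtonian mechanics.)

d = 0.12 km × 1000.0 = 120.0 m
t = d / v = 120.0 / 40.0 = 3.0 s
t = 3.0 s / 3600.0 = 0.0008333 h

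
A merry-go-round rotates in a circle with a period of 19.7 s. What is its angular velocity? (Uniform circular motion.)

ω = 2π/T = 2π/19.7 = 0.3189 rad/s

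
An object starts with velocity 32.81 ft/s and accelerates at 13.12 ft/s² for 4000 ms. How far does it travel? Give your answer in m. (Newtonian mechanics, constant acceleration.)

v₀ = 32.81 ft/s × 0.3048 = 10.0005 m/s
a = 13.12 ft/s² × 0.3048 = 3.99898 m/s²
t = 4000 ms × 0.001 = 4.0 s
d = v₀ × t + ½ × a × t² = 10.0005 × 4.0 + 0.5 × 3.99898 × 4.0² = 71.99 m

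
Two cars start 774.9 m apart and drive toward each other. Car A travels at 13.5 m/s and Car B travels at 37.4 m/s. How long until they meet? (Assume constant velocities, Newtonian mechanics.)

Combined speed: v_combined = 13.5 + 37.4 = 50.9 m/s
Time to meet: t = d/v_combined = 774.9/50.9 = 15.22 s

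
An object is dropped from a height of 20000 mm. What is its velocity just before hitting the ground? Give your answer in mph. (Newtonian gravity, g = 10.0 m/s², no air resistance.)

h = 20000 mm × 0.001 = 20.0 m
v = √(2gh) = √(2 × 10.0 × 20.0) = 20.0 m/s
v = 20.0 m/s / 0.44704 = 44.74 mph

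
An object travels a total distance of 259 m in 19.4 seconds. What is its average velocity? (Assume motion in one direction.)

v_avg = Δd / Δt = 259 / 19.4 = 13.35 m/s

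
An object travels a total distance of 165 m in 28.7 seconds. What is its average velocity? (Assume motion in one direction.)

v_avg = Δd / Δt = 165 / 28.7 = 5.75 m/s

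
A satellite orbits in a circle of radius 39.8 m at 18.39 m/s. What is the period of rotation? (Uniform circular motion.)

T = 2πr/v = 2π×39.8/18.39 = 13.6 s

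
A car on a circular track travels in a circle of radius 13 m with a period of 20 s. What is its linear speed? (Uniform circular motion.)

v = 2πr/T = 2π×13/20 = 4.08 m/s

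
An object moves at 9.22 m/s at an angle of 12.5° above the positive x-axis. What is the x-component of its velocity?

vₓ = v cos(θ) = 9.22 × cos(12.5°) = 9.0 m/s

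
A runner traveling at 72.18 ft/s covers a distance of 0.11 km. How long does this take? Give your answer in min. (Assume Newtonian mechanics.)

d = 0.11 km × 1000.0 = 110.0 m
v = 72.18 ft/s × 0.3048 = 22.0005 m/s
t = d / v = 110.0 / 22.0005 = 4.99989 s
t = 4.99989 s / 60.0 = 0.08333 min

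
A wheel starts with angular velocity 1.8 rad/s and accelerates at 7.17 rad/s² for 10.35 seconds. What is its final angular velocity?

ω = ω₀ + αt = 1.8 + 7.17 × 10.35 = 76.01 rad/s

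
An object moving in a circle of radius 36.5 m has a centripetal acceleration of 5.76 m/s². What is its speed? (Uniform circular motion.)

v = √(a_c × r) = √(5.76 × 36.5) = 14.5 m/s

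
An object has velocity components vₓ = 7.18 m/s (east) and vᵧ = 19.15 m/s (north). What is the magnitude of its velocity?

|v| = √(vₓ² + vᵧ²) = √(7.18² + 19.15²) = √(418.2749) = 20.45 m/s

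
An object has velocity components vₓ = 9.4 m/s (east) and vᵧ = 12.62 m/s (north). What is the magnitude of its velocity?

|v| = √(vₓ² + vᵧ²) = √(9.4² + 12.62²) = √(247.6244) = 15.74 m/s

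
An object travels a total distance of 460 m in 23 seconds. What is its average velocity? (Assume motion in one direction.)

v_avg = Δd / Δt = 460 / 23 = 20.0 m/s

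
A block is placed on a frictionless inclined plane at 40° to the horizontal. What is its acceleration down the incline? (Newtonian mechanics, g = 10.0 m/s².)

a = g sin(θ) = 10.0 × sin(40°) = 10.0 × 0.6428 = 6.43 m/s²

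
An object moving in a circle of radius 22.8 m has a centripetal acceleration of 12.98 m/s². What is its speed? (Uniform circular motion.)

v = √(a_c × r) = √(12.98 × 22.8) = 17.2 m/s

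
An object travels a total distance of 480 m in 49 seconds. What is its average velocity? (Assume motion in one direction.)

v_avg = Δd / Δt = 480 / 49 = 9.8 m/s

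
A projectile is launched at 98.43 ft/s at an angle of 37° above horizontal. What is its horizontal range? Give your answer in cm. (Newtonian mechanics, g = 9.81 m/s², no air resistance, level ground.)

v₀ = 98.43 ft/s × 0.3048 = 30.0015 m/s
R = v₀² × sin(2θ) / g = 30.0015² × sin(2 × 37°) / 9.81 = 900.09 × 0.961262 / 9.81 = 88.198 m
R = 88.198 m / 0.01 = 8820 cm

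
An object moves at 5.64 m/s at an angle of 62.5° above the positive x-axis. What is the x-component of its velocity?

vₓ = v cos(θ) = 5.64 × cos(62.5°) = 2.6 m/s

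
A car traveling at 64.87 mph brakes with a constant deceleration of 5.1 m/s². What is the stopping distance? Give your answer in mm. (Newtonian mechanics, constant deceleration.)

v₀ = 64.87 mph × 0.44704 = 28.9995 m/s
d = v₀² / (2a) = 28.9995² / (2 × 5.1) = 840.971 / 10.2 = 82.4481 m
d = 82.4481 m / 0.001 = 82450 mm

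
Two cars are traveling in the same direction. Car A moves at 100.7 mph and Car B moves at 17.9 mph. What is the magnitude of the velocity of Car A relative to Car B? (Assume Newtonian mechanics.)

v_rel = |v_A - v_B| = |100.7 - 17.9| = 82.8 mph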